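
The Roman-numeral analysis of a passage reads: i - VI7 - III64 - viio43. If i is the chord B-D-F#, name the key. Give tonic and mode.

i is given as B-D-F# — a minor triad with root B.
If B is scale degree 1 and the mode makes that degree carry a minor triad, the tonic is B and the mode is minor.

B minor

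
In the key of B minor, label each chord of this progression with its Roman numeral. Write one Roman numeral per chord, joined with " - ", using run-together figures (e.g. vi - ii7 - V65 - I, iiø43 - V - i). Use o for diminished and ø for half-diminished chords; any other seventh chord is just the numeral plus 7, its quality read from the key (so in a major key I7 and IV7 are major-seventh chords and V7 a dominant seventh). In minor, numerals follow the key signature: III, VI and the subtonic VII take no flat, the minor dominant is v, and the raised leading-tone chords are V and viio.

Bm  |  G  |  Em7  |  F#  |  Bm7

i - VI - iv7 - V - i7

Bm: root B is the tonic; minor triad there is i.
G: root G is the submediant; major triad there is VI.
Em7: root E is the subdominant; minor seventh chord there is iv7.
F# has root F#, degree 5 in B minor, so V.
Bm7: minor seventh chord on B = scale degree 1 → i7.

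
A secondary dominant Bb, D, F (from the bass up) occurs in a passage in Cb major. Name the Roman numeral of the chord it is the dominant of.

iii

The chord is a major triad on Bb.
A dominant resolves down a perfect fifth: Bb → Eb. In Cb major, Eb is scale degree 3, i.e. iii.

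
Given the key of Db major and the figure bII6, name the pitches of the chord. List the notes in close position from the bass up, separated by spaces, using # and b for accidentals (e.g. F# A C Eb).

Gb Bbb Ebb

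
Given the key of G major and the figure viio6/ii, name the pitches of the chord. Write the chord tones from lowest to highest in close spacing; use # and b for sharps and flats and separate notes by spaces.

B D G#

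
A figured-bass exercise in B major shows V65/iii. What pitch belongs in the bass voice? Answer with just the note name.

The applied chord V65/iii is rooted on A#: A#-C##-E#-G#.
The figure 65 means first inversion — the third is in the bass.

C##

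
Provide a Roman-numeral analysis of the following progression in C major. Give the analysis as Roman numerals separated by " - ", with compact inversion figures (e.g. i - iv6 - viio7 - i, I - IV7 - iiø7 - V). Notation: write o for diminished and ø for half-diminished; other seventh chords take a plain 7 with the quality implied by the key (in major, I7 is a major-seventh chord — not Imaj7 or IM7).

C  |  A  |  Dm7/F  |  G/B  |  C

I - V/ii - ii65 - V6 - I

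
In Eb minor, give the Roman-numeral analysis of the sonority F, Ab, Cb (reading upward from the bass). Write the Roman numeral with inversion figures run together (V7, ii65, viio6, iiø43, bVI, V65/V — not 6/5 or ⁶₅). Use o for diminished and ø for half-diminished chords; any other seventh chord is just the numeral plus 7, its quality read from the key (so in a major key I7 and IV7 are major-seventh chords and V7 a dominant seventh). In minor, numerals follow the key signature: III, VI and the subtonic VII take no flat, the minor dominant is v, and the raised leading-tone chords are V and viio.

iio

Stacked in thirds the chord is F-Ab-Cb: a diminished triad on F.
In Eb minor, F is the supertonic; the diatonic diminished triad there is iio.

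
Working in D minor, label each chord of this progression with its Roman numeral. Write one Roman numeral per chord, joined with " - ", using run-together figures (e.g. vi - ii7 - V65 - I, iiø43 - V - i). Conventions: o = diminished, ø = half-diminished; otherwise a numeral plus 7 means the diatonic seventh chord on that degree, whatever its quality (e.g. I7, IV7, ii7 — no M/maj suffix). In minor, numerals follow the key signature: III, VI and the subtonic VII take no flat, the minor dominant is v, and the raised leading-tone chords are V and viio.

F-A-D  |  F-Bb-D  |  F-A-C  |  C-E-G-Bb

F-A-D: root D is the tonic; minor triad there is i6.
F-Bb-D has root Bb, degree 6 in D minor, so VI64.
F-A-C: major triad on F = scale degree 3 → III.
C-E-G-Bb: dominant seventh chord on C = scale degree 7 → VII7.

i6 - VI64 - III - VII7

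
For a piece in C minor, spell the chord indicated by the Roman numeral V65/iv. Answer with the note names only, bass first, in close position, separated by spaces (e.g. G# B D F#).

E G Bb C

V65/iv is a secondary dominant — the dominant seventh of iv. iv in C minor is F, so the applied chord's root is C, a perfect fifth above.
Building a dominant seventh chord on C gives C-E-G-Bb.
With the 65 figure the chord is in first inversion; from the bass E upward in close position it reads E-G-Bb-C.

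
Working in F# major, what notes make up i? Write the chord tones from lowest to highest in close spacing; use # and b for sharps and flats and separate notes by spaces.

F# A C#

i is the minor tonic, borrowed from the parallel minor. In F# major that root is F#.
So the chord is F#-A-C#, a minor triad.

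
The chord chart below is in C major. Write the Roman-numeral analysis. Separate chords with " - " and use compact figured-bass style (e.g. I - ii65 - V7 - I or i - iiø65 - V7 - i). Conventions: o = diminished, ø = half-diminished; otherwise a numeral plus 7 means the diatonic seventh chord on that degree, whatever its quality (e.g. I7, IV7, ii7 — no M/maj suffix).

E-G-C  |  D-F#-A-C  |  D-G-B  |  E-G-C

E-G-C has root C, degree 1 in C major, so I6.
D-F#-A-C is the secondary dominant of V (dominant seventh chord on D): V7/V.
D-G-B: root G is the dominant; major triad there is V64.
E-G-C has root C, degree 1 in C major, so I6.

I6 - V7/V - V64 - I6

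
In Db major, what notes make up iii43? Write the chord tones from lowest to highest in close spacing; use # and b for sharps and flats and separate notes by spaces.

In Db major, scale degree 3 is F, and the diatonic chord built there is a minor seventh chord.
That chord is spelled F-Ab-C-Eb.
The figured bass 43 indicates second inversion, placing the fifth (C) in the bass: C-Eb-F-Ab.

C Eb F Ab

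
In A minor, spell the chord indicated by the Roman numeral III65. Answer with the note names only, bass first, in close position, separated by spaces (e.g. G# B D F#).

E G B C

The numeral's case and figure indicate a major seventh chord. In A minor its root, scale degree 3, is C.
That chord is spelled C-E-G-B.
With the 65 figure the chord is in first inversion; from the bass E upward in close position it reads E-G-B-C.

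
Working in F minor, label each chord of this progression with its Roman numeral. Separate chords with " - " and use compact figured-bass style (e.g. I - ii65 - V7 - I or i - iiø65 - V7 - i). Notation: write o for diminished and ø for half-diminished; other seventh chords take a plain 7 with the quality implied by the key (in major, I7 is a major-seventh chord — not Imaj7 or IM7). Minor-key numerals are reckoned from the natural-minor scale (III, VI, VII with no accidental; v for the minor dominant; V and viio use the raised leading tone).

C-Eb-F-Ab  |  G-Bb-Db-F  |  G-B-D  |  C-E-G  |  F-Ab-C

i43 - iiø7 - V/V - V - i

C-Eb-F-Ab: root F is the tonic; minor seventh chord there is i43.
G-Bb-Db-F has root G, degree 2 in F minor, so iiø7.
G-B-D is the secondary dominant of V (major triad on G): V/V.
C-E-G: root C is the dominant; major triad there is V.
F-Ab-C: root F is the tonic; minor triad there is i.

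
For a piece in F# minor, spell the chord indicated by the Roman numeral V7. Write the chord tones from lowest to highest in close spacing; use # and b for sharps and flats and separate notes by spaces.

C# E# G# B

In F# minor, the dominant is C#. The dominant is major (leading tone raised), so V is a dominant seventh chord.
Stacking thirds from C# gives C#-E#-G#-B.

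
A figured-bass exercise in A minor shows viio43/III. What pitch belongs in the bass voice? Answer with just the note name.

The applied chord viio43/III is rooted on B: B-D-F-Ab.
The figure 43 means second inversion — the fifth is in the bass.

F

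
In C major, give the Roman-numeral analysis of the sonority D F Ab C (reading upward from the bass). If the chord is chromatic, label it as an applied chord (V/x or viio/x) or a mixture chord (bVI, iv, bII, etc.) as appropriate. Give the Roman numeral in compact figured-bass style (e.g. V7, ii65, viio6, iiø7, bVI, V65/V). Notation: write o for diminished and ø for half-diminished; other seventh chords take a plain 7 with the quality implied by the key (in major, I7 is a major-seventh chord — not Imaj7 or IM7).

iiø7

The pitches D-F-Ab-C form a half-diminished seventh chord rooted on D.
D is the second degree of C major. This is the half-diminished supertonic seventh, borrowed from the parallel minor.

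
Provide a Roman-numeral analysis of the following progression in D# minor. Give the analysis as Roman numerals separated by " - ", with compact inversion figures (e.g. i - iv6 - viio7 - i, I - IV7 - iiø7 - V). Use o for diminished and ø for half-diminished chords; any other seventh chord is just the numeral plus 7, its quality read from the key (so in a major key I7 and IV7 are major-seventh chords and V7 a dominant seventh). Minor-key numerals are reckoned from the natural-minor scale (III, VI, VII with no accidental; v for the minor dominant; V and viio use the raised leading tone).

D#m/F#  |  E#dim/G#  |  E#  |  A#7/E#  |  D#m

i6 - iio6 - V/V - V43 - i

D#m/F#: root D# is the tonic; minor triad there is i6.
E#dim/G#: diminished triad on E# = scale degree 2 → iio6.
E# is the secondary dominant of V (major triad on E#): V/V.
A#7/E#: root A# is the dominant; dominant seventh chord there is V43.
D#m: root D# is the tonic; minor triad there is i.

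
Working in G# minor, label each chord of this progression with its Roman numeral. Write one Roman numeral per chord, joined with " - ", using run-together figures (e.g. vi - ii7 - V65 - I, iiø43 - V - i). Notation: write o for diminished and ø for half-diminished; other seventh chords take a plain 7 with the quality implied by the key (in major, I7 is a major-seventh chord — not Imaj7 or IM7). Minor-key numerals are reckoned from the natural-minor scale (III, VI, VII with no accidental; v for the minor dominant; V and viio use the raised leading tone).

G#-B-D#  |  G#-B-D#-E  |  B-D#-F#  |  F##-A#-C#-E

G#-B-D#: minor triad on G# = scale degree 1 → i.
G#-B-D#-E has root E, degree 6 in G# minor, so VI65.
B-D#-F#: root B is the mediant; major triad there is III.
F##-A#-C#-E: fully diminished seventh chord on F## = scale degree 7 → viio7.

i - VI65 - III - viio7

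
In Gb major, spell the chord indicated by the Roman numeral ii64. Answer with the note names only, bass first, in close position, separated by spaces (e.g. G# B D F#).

The numeral's case and figure indicate a minor triad. In Gb major its root, the supertonic, is Ab.
Stacking thirds from Ab gives Ab-Cb-Eb.
The figured bass 64 indicates second inversion, placing the fifth (Eb) in the bass: Eb-Ab-Cb.

Eb Ab Cb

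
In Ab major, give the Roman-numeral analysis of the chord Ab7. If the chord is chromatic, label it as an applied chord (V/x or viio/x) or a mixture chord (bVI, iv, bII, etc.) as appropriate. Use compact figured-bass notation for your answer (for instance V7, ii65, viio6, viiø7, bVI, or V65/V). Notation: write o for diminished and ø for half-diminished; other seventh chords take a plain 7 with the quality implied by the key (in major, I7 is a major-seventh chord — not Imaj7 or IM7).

V7/IV

The pitches Ab-C-Eb-Gb form a dominant seventh chord rooted on Ab.
Ab is not a diatonic chord root with this quality in Ab major, but it lies a perfect fifth above Db (IV), so the chord functions as an applied dominant of IV.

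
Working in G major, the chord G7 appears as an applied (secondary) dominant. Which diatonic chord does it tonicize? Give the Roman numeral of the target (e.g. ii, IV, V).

IV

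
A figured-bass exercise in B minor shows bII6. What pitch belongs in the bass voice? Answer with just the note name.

bII in B minor has root C; the chord is C-E-G.
The figure 6 means first inversion — the third is in the bass.

E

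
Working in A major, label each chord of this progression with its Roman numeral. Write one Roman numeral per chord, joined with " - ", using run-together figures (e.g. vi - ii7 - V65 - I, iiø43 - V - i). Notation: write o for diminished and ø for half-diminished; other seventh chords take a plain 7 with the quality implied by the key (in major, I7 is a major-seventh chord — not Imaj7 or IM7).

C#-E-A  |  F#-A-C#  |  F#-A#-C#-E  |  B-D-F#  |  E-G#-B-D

C#-E-A: major triad on A = scale degree 1 → I6.
F#-A-C# has root F#, degree 6 in A major, so vi.
F#-A#-C#-E: chromatic; F# is V of ii, so V7/ii.
B-D-F# has root B, degree 2 in A major, so ii.
E-G#-B-D has root E, degree 5 in A major, so V7.

I6 - vi - V7/ii - ii - V7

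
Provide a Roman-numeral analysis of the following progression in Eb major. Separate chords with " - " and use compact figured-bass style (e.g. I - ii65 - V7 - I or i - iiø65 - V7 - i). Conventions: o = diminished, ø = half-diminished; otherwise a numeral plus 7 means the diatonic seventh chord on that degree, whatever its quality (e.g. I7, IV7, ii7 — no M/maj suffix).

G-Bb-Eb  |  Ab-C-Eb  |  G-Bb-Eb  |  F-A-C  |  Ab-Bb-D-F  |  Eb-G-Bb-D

G-Bb-Eb: major triad on Eb = scale degree 1 → I6.
Ab-C-Eb: major triad on Ab = scale degree 4 → IV.
G-Bb-Eb has root Eb, degree 1 in Eb major, so I6.
F-A-C is the secondary dominant of V (major triad on F): V/V.
Ab-Bb-D-F has root Bb, degree 5 in Eb major, so V42.
Eb-G-Bb-D has root Eb, degree 1 in Eb major, so I7.

I6 - IV - I6 - V/V - V42 - I7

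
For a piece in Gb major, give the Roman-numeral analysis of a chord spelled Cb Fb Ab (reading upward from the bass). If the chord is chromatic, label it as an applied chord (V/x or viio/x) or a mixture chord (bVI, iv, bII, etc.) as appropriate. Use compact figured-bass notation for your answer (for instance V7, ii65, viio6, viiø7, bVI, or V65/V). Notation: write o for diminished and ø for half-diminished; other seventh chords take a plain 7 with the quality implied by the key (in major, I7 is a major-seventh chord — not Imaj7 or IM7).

Stacked in thirds the chord is Fb-Ab-Cb: a major triad on Fb.
Fb is the lowered seventh degree of Gb major (diatonic 7 would be F). This is a major triad on the lowered seventh degree (the subtonic), borrowed from the parallel minor.
With Cb in the bass the chord is in second inversion, so the figured bass is 64.

bVII64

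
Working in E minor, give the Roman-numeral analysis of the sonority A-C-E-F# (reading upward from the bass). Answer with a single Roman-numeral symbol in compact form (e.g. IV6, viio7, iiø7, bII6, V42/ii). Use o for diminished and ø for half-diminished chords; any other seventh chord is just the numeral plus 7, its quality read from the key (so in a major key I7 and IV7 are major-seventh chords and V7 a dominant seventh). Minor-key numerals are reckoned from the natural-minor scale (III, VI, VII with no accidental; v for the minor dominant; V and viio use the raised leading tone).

iiø65

Stacked in thirds the chord is F#-A-C-E: a half-diminished seventh chord on F#.
F# is scale degree 2 in E minor, and a half-diminished seventh chord on that degree is written iiø7.
With A in the bass the chord is in first inversion, so the figured bass is 65.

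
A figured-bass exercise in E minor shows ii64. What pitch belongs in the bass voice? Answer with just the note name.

C#

ii in E minor has root F#; the chord is F#-A-C#.
The figure 64 means second inversion — the fifth is in the bass.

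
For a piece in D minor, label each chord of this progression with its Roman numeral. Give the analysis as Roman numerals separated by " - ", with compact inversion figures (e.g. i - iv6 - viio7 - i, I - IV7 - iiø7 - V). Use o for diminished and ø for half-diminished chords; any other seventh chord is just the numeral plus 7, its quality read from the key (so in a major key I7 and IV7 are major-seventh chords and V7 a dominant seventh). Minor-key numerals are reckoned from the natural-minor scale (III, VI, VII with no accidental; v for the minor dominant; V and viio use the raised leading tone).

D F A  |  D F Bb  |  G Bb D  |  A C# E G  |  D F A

D-F-A has root D, degree 1 in D minor, so i.
D-F-Bb: major triad on Bb = scale degree 6 → VI6.
G-Bb-D: root G is the subdominant; minor triad there is iv.
A-C#-E-G: dominant seventh chord on A = scale degree 5 → V7.
D-F-A has root D, degree 1 in D minor, so i.

i - VI6 - iv - V7 - i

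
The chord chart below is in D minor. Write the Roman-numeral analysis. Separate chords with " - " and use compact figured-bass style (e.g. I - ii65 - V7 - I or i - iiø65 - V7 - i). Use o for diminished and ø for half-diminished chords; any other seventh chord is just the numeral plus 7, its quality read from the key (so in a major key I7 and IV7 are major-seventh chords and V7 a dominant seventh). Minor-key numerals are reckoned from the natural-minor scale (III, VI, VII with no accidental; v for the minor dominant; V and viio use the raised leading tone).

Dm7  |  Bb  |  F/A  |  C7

i7 - VI - III6 - VII7

Dm7: minor seventh chord on D = scale degree 1 → i7.
Bb: major triad on Bb = scale degree 6 → VI.
F/A: root F is the mediant; major triad there is III6.
C7: dominant seventh chord on C = scale degree 7 → VII7.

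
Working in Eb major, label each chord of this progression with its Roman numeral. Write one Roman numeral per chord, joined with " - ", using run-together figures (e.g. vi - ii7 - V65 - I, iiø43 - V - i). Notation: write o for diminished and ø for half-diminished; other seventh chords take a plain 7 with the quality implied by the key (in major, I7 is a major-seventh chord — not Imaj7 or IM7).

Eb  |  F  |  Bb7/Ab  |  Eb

Eb has root Eb, degree 1 in Eb major, so I.
F is the secondary dominant of V (major triad on F): V/V.
Bb7/Ab: root Bb is the dominant; dominant seventh chord there is V42.
Eb has root Eb, degree 1 in Eb major, so I.

I - V/V - V42 - I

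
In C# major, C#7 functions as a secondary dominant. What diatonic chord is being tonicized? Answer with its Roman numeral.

IV

The chord is a dominant seventh chord on C#.
A dominant resolves down a perfect fifth: C# → F#. In C# major, F# is scale degree 4, i.e. IV.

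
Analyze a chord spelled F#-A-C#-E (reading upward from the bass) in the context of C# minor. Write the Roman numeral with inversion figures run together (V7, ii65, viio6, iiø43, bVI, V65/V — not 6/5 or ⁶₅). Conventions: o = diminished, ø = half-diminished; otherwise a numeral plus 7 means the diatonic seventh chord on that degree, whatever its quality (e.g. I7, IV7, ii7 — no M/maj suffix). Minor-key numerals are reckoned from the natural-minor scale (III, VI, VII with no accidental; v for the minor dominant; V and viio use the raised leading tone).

iv7

The pitches F#-A-C#-E form a minor seventh chord rooted on F#.
In C# minor, F# is the subdominant; the diatonic minor seventh chord there is iv7.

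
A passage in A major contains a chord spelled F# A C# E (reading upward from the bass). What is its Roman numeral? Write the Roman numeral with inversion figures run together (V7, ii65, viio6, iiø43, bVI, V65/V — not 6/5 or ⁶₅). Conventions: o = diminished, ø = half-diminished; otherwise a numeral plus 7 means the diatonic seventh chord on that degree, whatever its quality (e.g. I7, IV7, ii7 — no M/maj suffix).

Stacked in thirds the chord is F#-A-C#-E: a minor seventh chord on F#.
In A major, F# is the submediant; the diatonic minor seventh chord there is vi7.

vi7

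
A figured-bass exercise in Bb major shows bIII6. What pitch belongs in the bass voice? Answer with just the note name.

bIII in Bb major has root Db; the chord is Db-F-Ab.
The figure 6 means first inversion — the third is in the bass.

F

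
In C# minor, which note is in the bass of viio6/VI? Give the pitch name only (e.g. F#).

The applied chord viio6/VI is rooted on G#: G#-B-D.
The figure 6 means first inversion — the third is in the bass.

B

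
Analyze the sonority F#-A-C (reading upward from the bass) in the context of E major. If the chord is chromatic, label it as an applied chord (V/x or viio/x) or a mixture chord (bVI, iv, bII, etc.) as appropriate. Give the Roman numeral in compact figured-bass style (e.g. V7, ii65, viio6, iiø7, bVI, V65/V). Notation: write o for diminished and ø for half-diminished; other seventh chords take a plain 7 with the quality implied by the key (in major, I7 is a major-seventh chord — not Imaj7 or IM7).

Stacked in thirds the chord is F#-A-C: a diminished triad on F#.
F# is the second degree of E major. This is the diminished supertonic triad, borrowed from the parallel minor.

iio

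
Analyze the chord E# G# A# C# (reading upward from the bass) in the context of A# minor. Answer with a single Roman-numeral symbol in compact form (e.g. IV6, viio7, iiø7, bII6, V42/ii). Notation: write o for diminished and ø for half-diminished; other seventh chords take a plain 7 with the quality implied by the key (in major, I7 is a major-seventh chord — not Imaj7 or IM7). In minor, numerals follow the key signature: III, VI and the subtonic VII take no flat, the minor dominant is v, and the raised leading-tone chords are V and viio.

The pitches A#-C#-E#-G# form a minor seventh chord rooted on A#.
A# is scale degree 1 in A# minor, and a minor seventh chord on that degree is written i7.
With E# in the bass the chord is in second inversion, so the figured bass is 43.

i43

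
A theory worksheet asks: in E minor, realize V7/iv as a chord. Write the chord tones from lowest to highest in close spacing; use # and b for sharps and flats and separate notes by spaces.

V7/iv is a secondary dominant — the dominant seventh of iv. iv in E minor is A, so the applied chord's root is E, a perfect fifth above.
Building a dominant seventh chord on E gives E-G#-B-D.

E G# B D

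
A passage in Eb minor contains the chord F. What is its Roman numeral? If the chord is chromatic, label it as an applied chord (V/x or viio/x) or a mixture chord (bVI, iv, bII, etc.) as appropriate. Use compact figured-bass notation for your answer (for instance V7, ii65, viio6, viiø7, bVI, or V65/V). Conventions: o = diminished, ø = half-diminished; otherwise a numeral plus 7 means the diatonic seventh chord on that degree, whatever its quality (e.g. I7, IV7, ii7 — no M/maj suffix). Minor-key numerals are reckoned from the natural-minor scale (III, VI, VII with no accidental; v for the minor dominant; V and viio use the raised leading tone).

The pitches F-A-C form a major triad rooted on F.
F is not a diatonic chord root with this quality in Eb minor, but it lies a perfect fifth above Bb (V), so the chord functions as an applied dominant of V.

V/V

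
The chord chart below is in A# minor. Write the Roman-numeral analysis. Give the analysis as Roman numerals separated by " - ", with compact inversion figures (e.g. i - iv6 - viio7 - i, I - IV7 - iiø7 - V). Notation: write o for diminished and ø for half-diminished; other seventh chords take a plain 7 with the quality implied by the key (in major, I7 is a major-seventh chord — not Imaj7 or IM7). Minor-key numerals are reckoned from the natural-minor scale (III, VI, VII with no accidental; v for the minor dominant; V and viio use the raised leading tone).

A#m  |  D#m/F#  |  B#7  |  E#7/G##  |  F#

i - iv6 - V7/V - V65 - VI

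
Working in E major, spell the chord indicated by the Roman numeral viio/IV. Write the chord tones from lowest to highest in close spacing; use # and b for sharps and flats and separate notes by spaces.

The slash marks an applied leading-tone chord: viio of IV. In E major, IV is A, so the leading tone to it is G#, a half step below.
Building a diminished triad on G# gives G#-B-D.

G# B D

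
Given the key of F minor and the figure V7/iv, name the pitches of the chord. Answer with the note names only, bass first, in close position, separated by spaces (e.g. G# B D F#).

The slash means an applied dominant: we want the dominant of iv. In F minor, iv is Bb minor, and its dominant is built on F.
Building a dominant seventh chord on F gives F-A-C-Eb.

F A C Eb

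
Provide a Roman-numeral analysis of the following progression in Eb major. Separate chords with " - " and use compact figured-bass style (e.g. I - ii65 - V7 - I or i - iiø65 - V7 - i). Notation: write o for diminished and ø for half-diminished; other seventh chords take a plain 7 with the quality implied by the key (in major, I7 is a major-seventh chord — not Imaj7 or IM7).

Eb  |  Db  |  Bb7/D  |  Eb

Eb: major triad on Eb = scale degree 1 → I.
Db: major triad on Db — chromatic; bVII (borrowed from the parallel minor).
Bb7/D: dominant seventh chord on Bb = scale degree 5 → V65.
Eb: major triad on Eb = scale degree 1 → I.

I - bVII - V65 - I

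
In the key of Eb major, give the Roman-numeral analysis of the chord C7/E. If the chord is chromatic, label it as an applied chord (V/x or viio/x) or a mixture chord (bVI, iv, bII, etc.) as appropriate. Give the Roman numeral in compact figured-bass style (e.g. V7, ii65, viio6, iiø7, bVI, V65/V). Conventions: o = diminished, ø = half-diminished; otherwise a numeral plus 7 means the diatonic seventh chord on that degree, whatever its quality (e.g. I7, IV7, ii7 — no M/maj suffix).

The pitches C-E-G-Bb form a dominant seventh chord rooted on C.
C is not a diatonic chord root with this quality in Eb major, but it lies a perfect fifth above F (ii), so the chord functions as an applied dominant of ii.
With E in the bass the chord is in first inversion, so the figured bass is 65.

V65/ii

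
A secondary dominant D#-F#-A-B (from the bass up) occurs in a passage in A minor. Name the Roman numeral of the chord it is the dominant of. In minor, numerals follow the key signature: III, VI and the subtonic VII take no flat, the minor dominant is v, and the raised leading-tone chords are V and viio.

V

The chord is a dominant seventh chord on B.
A dominant resolves down a perfect fifth: B → E. In A minor, E is scale degree 5, i.e. V.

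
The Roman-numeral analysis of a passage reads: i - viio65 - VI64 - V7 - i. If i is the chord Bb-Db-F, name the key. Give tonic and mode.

The anchor chord is a minor triad on Bb, labeled i.
If Bb is scale degree 1 and the mode makes that degree carry a minor triad, the tonic is Bb and the mode is minor.

Bb minor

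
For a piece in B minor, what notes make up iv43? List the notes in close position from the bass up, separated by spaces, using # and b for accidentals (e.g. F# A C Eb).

B D E G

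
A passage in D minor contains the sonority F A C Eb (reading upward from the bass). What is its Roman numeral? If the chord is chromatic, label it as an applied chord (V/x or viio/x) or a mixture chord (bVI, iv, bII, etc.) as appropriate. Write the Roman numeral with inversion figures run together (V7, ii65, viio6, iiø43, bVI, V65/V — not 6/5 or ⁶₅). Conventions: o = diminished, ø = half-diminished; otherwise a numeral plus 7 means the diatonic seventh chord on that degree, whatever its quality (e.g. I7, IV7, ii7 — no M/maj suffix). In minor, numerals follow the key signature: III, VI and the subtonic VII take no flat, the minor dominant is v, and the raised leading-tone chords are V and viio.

V7/VI

The pitches F-A-C-Eb form a dominant seventh chord rooted on F.
F is not a diatonic chord root with this quality in D minor, but it lies a perfect fifth above Bb (VI), so the chord functions as an applied dominant of VI.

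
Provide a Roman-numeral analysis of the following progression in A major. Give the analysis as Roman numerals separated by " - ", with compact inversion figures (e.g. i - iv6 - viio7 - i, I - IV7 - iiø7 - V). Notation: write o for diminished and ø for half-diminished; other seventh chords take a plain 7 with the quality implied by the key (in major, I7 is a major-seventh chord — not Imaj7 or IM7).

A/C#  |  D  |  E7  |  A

A/C#: major triad on A = scale degree 1 → I6.
D has root D, degree 4 in A major, so IV.
E7: root E is the dominant; dominant seventh chord there is V7.
A has root A, degree 1 in A major, so I.

I6 - IV - V7 - I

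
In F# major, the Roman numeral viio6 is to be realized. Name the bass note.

viio in F# major has root E#; the chord is E#-G#-B.
The figure 6 means first inversion — the third is in the bass.

G#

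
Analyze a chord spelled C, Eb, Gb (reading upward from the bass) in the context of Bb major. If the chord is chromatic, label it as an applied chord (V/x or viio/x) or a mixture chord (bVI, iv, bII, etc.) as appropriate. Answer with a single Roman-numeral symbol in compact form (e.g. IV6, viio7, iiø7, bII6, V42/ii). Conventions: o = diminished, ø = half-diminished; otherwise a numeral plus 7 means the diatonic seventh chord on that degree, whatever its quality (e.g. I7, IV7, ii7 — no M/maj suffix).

iio

The pitches C-Eb-Gb form a diminished triad rooted on C.
C is the second degree of Bb major. This is the diminished supertonic triad, borrowed from the parallel minor.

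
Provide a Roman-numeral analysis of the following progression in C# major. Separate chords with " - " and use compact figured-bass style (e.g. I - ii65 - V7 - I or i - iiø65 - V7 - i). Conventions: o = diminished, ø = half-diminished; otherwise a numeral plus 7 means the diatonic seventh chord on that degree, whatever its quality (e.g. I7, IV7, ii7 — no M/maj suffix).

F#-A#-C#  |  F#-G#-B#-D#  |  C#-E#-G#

IV - V42 - I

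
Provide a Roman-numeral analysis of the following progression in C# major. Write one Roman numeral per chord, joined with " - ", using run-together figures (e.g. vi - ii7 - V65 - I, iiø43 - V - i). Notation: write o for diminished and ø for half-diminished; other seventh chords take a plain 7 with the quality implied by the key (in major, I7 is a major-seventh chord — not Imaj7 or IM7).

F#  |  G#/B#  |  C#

F#: root F# is the subdominant; major triad there is IV.
G#/B# has root G#, degree 5 in C# major, so V6.
C#: major triad on C# = scale degree 1 → I.

IV - V6 - I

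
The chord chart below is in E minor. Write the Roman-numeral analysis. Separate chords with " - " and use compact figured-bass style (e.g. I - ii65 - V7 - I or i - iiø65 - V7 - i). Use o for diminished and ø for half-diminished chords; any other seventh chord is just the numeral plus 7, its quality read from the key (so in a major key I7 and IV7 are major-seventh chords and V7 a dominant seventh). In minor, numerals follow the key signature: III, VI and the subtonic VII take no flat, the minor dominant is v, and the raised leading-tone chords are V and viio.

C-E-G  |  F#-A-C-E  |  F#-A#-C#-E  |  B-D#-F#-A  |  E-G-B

C-E-G: root C is the submediant; major triad there is VI.
F#-A-C-E has root F#, degree 2 in E minor, so iiø7.
F#-A#-C#-E is the secondary dominant of V (dominant seventh chord on F#): V7/V.
B-D#-F#-A: root B is the dominant; dominant seventh chord there is V7.
E-G-B: minor triad on E = scale degree 1 → i.

VI - iiø7 - V7/V - V7 - i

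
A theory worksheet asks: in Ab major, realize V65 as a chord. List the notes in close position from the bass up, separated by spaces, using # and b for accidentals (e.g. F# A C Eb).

In Ab major, scale degree 5 is Eb, and the diatonic chord built there is a dominant seventh chord.
Stacking thirds from Eb gives Eb-G-Bb-Db.
The figured bass 65 indicates first inversion, placing the third (G) in the bass: G-Bb-Db-Eb.

G Bb Db Eb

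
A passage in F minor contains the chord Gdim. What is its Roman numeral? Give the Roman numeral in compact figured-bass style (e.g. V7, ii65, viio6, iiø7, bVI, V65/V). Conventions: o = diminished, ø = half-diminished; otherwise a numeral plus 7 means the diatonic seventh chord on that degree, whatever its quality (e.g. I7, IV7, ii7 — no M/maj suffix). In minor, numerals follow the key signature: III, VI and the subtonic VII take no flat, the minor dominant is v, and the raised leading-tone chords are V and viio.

iio

Stacked in thirds the chord is G-Bb-Db: a diminished triad on G.
In F minor, G is the supertonic; the diatonic diminished triad there is iio.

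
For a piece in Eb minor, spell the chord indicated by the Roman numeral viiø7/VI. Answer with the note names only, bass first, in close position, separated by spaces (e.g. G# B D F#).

Bb Db Fb Ab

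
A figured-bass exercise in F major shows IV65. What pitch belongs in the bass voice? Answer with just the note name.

D

IV in F major has root Bb; the chord is Bb-D-F-A.
The figure 65 means first inversion — the third is in the bass.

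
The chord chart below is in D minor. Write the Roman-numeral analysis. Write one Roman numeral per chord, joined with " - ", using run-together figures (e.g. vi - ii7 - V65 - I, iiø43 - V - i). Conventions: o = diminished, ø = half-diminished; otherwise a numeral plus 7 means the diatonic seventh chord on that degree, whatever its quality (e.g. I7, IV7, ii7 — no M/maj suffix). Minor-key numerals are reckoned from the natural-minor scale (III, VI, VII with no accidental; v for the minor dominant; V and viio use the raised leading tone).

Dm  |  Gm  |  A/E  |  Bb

Dm: minor triad on D = scale degree 1 → i.
Gm: minor triad on G = scale degree 4 → iv.
A/E has root A, degree 5 in D minor, so V64.
Bb: root Bb is the submediant; major triad there is VI.

i - iv - V64 - VI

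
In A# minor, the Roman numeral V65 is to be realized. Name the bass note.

G##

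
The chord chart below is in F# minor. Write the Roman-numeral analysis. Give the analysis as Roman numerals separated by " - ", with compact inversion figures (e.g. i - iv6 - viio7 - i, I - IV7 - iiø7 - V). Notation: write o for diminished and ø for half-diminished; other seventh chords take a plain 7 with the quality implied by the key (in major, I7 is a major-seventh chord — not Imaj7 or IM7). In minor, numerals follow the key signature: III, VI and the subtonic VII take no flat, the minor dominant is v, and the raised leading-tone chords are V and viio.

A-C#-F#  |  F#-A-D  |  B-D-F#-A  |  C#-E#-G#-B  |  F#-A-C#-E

i6 - VI6 - iv7 - V7 - i7

A-C#-F#: minor triad on F# = scale degree 1 → i6.
F#-A-D: major triad on D = scale degree 6 → VI6.
B-D-F#-A has root B, degree 4 in F# minor, so iv7.
C#-E#-G#-B: root C# is the dominant; dominant seventh chord there is V7.
F#-A-C#-E: minor seventh chord on F# = scale degree 1 → i7.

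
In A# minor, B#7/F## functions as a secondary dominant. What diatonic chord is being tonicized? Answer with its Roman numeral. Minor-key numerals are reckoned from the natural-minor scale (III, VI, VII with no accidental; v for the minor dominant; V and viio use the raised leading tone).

The chord is a dominant seventh chord on B#.
A dominant resolves down a perfect fifth: B# → E#. In A# minor, E# is scale degree 5, i.e. V.

V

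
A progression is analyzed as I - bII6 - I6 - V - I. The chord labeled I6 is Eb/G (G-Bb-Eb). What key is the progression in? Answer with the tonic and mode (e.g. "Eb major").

The anchor chord is a major triad on Eb, labeled I6.
If Eb is scale degree 1 and the mode makes that degree carry a major triad, the tonic is Eb and the mode is major.

Eb major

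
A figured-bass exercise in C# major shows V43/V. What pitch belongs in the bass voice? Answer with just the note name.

The applied chord V43/V is rooted on D#: D#-F##-A#-C#.
The figure 43 means second inversion — the fifth is in the bass.

A#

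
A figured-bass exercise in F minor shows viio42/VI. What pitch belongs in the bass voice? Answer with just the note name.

The applied chord viio42/VI is rooted on C: C-Eb-Gb-Bbb.
The figure 42 means third inversion — the seventh is in the bass.

Bbb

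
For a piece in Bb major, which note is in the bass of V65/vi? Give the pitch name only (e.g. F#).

F#

The applied chord V65/vi is rooted on D: D-F#-A-C.
The figure 65 means first inversion — the third is in the bass.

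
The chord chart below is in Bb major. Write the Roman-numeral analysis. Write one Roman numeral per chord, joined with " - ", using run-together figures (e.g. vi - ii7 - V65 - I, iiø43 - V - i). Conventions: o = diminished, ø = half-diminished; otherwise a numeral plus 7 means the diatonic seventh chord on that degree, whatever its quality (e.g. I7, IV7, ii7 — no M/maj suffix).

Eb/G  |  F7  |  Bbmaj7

IV6 - V7 - I7

Eb/G has root Eb, degree 4 in Bb major, so IV6.
F7: dominant seventh chord on F = scale degree 5 → V7.
Bbmaj7: root Bb is the tonic; major seventh chord there is I7.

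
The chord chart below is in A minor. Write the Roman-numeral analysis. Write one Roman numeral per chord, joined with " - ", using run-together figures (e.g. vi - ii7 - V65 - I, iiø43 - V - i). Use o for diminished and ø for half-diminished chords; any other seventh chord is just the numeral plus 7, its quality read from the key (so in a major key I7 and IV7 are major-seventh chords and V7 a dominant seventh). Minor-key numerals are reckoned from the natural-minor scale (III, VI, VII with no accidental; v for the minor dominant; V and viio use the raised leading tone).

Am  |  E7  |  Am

Am: root A is the tonic; minor triad there is i.
E7 has root E, degree 5 in A minor, so V7.
Am has root A, degree 1 in A minor, so i.

i - V7 - i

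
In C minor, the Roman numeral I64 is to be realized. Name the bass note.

G

I in C minor has root C; the chord is C-E-G.
The figure 64 means second inversion — the fifth is in the bass.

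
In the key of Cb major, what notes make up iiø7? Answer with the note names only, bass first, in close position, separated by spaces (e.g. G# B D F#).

iiø7 is the half-diminished supertonic seventh, borrowed from the parallel minor. In Cb major that root is Db.
So the chord is Db-Fb-Abb-Cb, a half-diminished seventh chord.

Db Fb Abb Cb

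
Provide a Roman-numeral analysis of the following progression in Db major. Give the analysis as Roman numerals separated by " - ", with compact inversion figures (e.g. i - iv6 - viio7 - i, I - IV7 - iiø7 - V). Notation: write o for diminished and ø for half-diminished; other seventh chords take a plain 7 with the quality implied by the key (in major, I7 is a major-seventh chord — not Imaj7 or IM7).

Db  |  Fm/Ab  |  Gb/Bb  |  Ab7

Db: major triad on Db = scale degree 1 → I.
Fm/Ab has root F, degree 3 in Db major, so iii6.
Gb/Bb: root Gb is the subdominant; major triad there is IV6.
Ab7: root Ab is the dominant; dominant seventh chord there is V7.

I - iii6 - IV6 - V7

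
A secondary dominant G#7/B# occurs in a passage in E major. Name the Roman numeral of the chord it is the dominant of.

vi

The chord is a dominant seventh chord on G#.
A dominant resolves down a perfect fifth: G# → C#. In E major, C# is scale degree 6, i.e. vi.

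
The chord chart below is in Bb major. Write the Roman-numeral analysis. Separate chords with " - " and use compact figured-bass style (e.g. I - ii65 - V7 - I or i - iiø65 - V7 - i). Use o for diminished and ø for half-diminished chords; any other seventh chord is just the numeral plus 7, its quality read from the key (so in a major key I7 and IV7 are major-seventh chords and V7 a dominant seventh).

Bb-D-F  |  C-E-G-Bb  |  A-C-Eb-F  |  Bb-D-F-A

Bb-D-F: major triad on Bb = scale degree 1 → I.
C-E-G-Bb: chromatic; C is V of V, so V7/V.
A-C-Eb-F: dominant seventh chord on F = scale degree 5 → V65.
Bb-D-F-A: root Bb is the tonic; major seventh chord there is I7.

I - V7/V - V65 - I7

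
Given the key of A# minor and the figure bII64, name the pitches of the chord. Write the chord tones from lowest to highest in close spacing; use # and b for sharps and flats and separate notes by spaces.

Scale degree 2 in A# minor is B#; lowering it a half step gives B. bII64 is the Neapolitan chord — a major triad on the lowered second degree.
So the chord is B-D#-F#, a major triad.
The figured bass 64 indicates second inversion, placing the fifth (F#) in the bass: F#-B-D#.

F# B D#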